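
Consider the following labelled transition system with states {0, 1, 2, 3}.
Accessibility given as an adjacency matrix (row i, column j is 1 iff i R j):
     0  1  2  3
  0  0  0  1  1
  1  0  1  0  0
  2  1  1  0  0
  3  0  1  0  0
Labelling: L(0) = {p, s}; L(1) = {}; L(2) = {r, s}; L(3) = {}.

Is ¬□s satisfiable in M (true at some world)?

Yes

Recall that □ψ holds at a world iff ψ holds at every accessible world, and ◇ψ holds iff ψ holds at some accessible world.
Let φ = ¬□s. Evaluate φ at each world:
  0 (successors {2, 3}): φ is true.
  1 (successors {1}): φ is true.
  2 (successors {0, 1}): φ is true.
  3 (successors {1}): φ is true.
Detail at 0 (witness):
  At 0: □s is false, so ¬□s is true.
    At 0: □s requires s at every successor {2, 3}.
      s fails at 3, so □s is false at 0.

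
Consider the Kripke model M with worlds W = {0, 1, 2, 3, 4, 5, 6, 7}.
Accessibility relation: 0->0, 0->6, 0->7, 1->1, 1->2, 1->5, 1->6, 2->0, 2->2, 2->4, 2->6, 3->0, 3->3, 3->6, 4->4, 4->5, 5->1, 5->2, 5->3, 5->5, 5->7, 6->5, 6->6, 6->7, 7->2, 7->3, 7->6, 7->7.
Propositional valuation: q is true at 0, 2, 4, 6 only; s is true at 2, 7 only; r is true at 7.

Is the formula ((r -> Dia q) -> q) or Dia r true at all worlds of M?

Let φ = ((r -> Dia q) -> q) or Dia r. Evaluate φ at each world:
  0 (successors {0, 6, 7}): φ is true.
  1 (successors {1, 2, 5, 6}): φ is false.
  2 (successors {0, 2, 4, 6}): φ is true.
  3 (successors {0, 3, 6}): φ is false.
  4 (successors {4, 5}): φ is true.
  5 (successors {1, 2, 3, 5, 7}): φ is true.
  6 (successors {5, 6, 7}): φ is true.
  7 (successors {2, 3, 6, 7}): φ is true.
Detail at 1 (counterexample):
  At 1: (r -> Dia q) -> q is false, Dia r is false, so ((r -> Dia q) -> q) or Dia r is false.
    At 1: r -> Dia q is true, q is false, so (r -> Dia q) -> q is false.
      At 1: r is false, Dia q is true, so r -> Dia q is true.
    At 1: Dia r requires r at some successor in {1, 2, 5, 6}.
      At 1: r is false.
      At 2: r is false.
      At 5: r is false.
      At 6: r is false.
    So Dia r is false at 1.

No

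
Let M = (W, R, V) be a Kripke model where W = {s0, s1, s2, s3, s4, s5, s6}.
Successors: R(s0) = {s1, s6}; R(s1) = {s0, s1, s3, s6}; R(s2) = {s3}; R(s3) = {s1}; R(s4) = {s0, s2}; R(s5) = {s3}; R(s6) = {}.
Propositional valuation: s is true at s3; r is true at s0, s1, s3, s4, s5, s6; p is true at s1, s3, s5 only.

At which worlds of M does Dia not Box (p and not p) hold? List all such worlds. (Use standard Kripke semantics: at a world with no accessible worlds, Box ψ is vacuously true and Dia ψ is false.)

s0, s1, s2, s3, s4, s5

Let φ = Dia not Box (p and not p). Evaluate φ at each world:
  s0 (successors {s1, s6}): φ is true.
  s1 (successors {s0, s1, s3, s6}): φ is true.
  s2 (successors {s3}): φ is true.
  s3 (successors {s1}): φ is true.
  s4 (successors {s0, s2}): φ is true.
  s5 (successors {s3}): φ is true.
  s6 (successors ∅): φ is false.
For instance, at s4:
  At s4: Dia not Box (p and not p) requires not Box (p and not p) at some successor in {s0, s2}.
    not Box (p and not p) holds at s0, so Dia not Box (p and not p) is true at s4.
      At s0: Box (p and not p) is false, so not Box (p and not p) is true.
Satisfying worlds: {s0, s1, s2, s3, s4, s5}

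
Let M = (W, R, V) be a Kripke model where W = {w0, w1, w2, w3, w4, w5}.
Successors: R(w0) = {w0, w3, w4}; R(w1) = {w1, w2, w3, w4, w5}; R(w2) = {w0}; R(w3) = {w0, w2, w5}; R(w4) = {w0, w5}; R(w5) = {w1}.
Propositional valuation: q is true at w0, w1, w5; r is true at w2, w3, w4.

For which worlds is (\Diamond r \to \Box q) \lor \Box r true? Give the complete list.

Let φ = (\Diamond r \to \Box q) \lor \Box r. Evaluate φ at each world:
  w0 (successors {w0, w3, w4}): φ is false.
  w1 (successors {w1, w2, w3, w4, w5}): φ is false.
  w2 (successors {w0}): φ is true.
  w3 (successors {w0, w2, w5}): φ is false.
  w4 (successors {w0, w5}): φ is true.
  w5 (successors {w1}): φ is true.
For instance, at w2:
  At w2: \Diamond r \to \Box q is true, \Box r is false, so (\Diamond r \to \Box q) \lor \Box r is true.
    At w2: \Diamond r is false, \Box q is true, so \Diamond r \to \Box q is true.
      At w2: \Diamond r requires r at some successor in {w0}.
        At w0: r is false.
      So \Diamond r is false at w2.
      At w2: \Box q requires q at every successor {w0}.
        At w0: q is true.
      So \Box q is true at w2.
    At w2: \Box r requires r at every successor {w0}.
      r fails at w0, so \Box r is false at w2.
Satisfying worlds: {w2, w4, w5}

w2, w4, w5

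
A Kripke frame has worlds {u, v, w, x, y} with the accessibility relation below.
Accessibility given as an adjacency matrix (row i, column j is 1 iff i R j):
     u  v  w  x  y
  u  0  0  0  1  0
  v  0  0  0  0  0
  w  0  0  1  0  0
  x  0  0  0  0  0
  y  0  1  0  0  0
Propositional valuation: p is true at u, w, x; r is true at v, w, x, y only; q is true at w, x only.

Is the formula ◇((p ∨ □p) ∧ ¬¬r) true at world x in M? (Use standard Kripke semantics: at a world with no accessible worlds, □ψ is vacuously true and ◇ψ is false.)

No

At x: no accessible worlds, so ◇((p ∨ □p) ∧ ¬¬r) is false.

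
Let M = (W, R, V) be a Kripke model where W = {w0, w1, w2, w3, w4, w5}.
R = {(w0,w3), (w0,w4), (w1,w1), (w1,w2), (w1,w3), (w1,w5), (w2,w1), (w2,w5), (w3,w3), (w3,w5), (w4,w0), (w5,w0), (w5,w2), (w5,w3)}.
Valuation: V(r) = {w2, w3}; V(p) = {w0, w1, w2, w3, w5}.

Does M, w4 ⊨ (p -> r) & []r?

At w4: p -> r is true, []r is false, so (p -> r) & []r is false.
  At w4: []r requires r at every successor {w0}.
    r fails at w0, so []r is false at w4.

No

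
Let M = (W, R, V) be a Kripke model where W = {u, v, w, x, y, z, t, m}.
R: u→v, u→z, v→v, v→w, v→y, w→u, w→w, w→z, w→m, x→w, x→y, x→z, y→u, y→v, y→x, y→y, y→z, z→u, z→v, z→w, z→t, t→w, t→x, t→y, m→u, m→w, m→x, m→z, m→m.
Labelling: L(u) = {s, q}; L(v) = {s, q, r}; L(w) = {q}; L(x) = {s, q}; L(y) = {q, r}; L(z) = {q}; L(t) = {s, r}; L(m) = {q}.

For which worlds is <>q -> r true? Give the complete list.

v, y, t

Recall that <>ψ holds at a world iff ψ holds at some accessible world.
Let φ = <>q -> r. Evaluate φ at each world:
  u (successors {v, z}): φ is false.
  v (successors {v, w, y}): φ is true.
  w (successors {u, w, z, m}): φ is false.
  x (successors {w, y, z}): φ is false.
  y (successors {u, v, x, y, z}): φ is true.
  z (successors {u, v, w, t}): φ is false.
  t (successors {w, x, y}): φ is true.
  m (successors {u, w, x, z, m}): φ is false.
For instance, at t:
  At t: <>q is true, r is true, so <>q -> r is true.
    At t: <>q requires q at some successor in {w, x, y}.
      q holds at w, so <>q is true at t.
Satisfying worlds: {v, y, t}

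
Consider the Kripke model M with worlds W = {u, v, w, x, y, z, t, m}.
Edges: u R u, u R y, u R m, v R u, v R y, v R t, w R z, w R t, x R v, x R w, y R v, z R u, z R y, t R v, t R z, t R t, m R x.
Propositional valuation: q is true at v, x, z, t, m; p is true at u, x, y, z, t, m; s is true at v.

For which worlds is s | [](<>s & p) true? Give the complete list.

Let φ = s | [](<>s & p). Evaluate φ at each world:
  u (successors {u, y, m}): φ is false.
  v (successors {u, y, t}): φ is true.
  w (successors {z, t}): φ is false.
  x (successors {v, w}): φ is false.
  y (successors {v}): φ is false.
  z (successors {u, y}): φ is false.
  t (successors {v, z, t}): φ is false.
  m (successors {x}): φ is true.
For instance, at v:
  At v: s is true, [](<>s & p) is false, so s | [](<>s & p) is true.
    At v: [](<>s & p) requires <>s & p at every successor {u, y, t}.
      <>s & p fails at u, so [](<>s & p) is false at v.
Satisfying worlds: {v, m}

v, m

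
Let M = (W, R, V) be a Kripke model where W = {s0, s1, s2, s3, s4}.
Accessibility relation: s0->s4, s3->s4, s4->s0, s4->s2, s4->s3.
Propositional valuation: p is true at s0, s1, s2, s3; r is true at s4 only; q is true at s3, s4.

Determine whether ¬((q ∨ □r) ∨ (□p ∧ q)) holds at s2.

No

At s2: (q ∨ □r) ∨ (□p ∧ q) is true, so ¬((q ∨ □r) ∨ (□p ∧ q)) is false.
  At s2: q ∨ □r is true, □p ∧ q is false, so (q ∨ □r) ∨ (□p ∧ q) is true.
    At s2: q is false, □r is true, so q ∨ □r is true.
      At s2: no accessible worlds, so □r holds vacuously.
    At s2: □p is true, q is false, so □p ∧ q is false.
      At s2: no accessible worlds, so □p holds vacuously.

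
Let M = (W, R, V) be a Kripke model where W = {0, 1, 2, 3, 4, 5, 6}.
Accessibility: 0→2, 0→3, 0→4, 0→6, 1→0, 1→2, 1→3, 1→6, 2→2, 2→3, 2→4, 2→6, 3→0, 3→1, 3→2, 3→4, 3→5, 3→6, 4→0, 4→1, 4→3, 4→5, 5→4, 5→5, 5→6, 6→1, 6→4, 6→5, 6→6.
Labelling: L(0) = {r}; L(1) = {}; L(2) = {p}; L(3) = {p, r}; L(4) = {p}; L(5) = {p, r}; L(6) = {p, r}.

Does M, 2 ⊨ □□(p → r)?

No

Recall that □ψ holds at a world iff ψ holds at every accessible world, and ◇ψ holds iff ψ holds at some accessible world.
At 2: □□(p → r) requires □(p → r) at every successor {2, 3, 4, 6}.
  □(p → r) fails at 2, so □□(p → r) is false at 2.
    At 2: □(p → r) requires p → r at every successor {2, 3, 4, 6}.
      p → r fails at 2, so □(p → r) is false at 2.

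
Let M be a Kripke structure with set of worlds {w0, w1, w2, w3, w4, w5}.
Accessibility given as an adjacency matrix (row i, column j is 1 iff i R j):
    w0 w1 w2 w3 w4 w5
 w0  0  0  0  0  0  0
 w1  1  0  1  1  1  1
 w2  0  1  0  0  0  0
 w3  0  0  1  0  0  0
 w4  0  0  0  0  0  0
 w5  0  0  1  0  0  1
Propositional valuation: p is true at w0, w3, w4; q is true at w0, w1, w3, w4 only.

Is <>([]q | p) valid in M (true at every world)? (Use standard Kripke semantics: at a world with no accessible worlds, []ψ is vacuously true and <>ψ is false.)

Let φ = <>([]q | p). Evaluate φ at each world:
  w0 (successors ∅): φ is false.
  w1 (successors {w0, w2, w3, w4, w5}): φ is true.
  w2 (successors {w1}): φ is false.
  w3 (successors {w2}): φ is true.
  w4 (successors ∅): φ is false.
  w5 (successors {w2, w5}): φ is true.
Detail at w0 (counterexample):
  At w0: no accessible worlds, so <>([]q | p) is false.

No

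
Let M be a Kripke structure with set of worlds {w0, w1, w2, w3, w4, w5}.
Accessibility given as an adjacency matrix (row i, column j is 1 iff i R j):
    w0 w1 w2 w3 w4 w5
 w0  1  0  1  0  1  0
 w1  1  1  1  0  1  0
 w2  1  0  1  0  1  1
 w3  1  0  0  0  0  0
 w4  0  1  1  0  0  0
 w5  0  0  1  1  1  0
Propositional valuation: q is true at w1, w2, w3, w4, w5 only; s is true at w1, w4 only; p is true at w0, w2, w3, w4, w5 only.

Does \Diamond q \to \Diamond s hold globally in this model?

Yes

Recall that \Diamond ψ holds at a world iff ψ holds at some accessible world.
Let φ = \Diamond q \to \Diamond s. Evaluate φ at each world:
  w0 (successors {w0, w2, w4}): φ is true.
  w1 (successors {w0, w1, w2, w4}): φ is true.
  w2 (successors {w0, w2, w4, w5}): φ is true.
  w3 (successors {w0}): φ is true.
  w4 (successors {w1, w2}): φ is true.
  w5 (successors {w2, w3, w4}): φ is true.
For instance, at w0:
  At w0: \Diamond q is true, \Diamond s is true, so \Diamond q \to \Diamond s is true.
    At w0: \Diamond q requires q at some successor in {w0, w2, w4}.
      q holds at w2, so \Diamond q is true at w0.
    At w0: \Diamond s requires s at some successor in {w0, w2, w4}.
      s holds at w4, so \Diamond s is true at w0.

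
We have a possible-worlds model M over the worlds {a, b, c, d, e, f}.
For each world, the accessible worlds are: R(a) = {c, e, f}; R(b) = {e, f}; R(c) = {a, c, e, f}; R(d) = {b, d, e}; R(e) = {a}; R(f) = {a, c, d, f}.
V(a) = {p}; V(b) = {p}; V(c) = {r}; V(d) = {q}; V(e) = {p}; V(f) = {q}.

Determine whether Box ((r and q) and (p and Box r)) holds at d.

No

At d: Box ((r and q) and (p and Box r)) requires (r and q) and (p and Box r) at every successor {b, d, e}.
  (r and q) and (p and Box r) fails at b, so Box ((r and q) and (p and Box r)) is false at d.
    At b: r and q is false, p and Box r is false, so (r and q) and (p and Box r) is false.
      At b: p is true, Box r is false, so p and Box r is false.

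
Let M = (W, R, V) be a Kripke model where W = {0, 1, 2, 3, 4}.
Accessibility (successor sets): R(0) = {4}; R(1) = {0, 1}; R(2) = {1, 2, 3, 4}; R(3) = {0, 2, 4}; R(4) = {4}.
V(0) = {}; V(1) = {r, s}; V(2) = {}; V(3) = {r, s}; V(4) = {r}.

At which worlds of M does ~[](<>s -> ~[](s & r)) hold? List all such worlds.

none

Recall that []ψ holds at a world iff ψ holds at every accessible world, and <>ψ holds iff ψ holds at some accessible world.
Let φ = ~[](<>s -> ~[](s & r)). Evaluate φ at each world:
  0 (successors {4}): φ is false.
  1 (successors {0, 1}): φ is false.
  2 (successors {1, 2, 3, 4}): φ is false.
  3 (successors {0, 2, 4}): φ is false.
  4 (successors {4}): φ is false.
For instance, at 3:
  At 3: [](<>s -> ~[](s & r)) is true, so ~[](<>s -> ~[](s & r)) is false.
    At 3: [](<>s -> ~[](s & r)) requires <>s -> ~[](s & r) at every successor {0, 2, 4}.
      At 0: <>s -> ~[](s & r) is true.
      At 2: <>s -> ~[](s & r) is true.
      At 4: <>s -> ~[](s & r) is true.
    So [](<>s -> ~[](s & r)) is true at 3.
Satisfying worlds: none.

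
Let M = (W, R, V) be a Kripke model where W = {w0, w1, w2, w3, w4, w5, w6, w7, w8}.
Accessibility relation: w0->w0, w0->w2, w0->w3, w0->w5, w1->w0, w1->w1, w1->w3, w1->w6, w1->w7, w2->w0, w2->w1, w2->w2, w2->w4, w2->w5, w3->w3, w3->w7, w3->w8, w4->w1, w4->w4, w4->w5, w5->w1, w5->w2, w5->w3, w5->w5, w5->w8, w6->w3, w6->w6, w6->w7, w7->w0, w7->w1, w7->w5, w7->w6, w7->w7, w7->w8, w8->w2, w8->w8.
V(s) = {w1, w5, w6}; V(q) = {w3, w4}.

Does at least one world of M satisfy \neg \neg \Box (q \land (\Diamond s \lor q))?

No

Let φ = \neg \neg \Box (q \land (\Diamond s \lor q)). Evaluate φ at each world:
  w0 (successors {w0, w2, w3, w5}): φ is false.
  w1 (successors {w0, w1, w3, w6, w7}): φ is false.
  w2 (successors {w0, w1, w2, w4, w5}): φ is false.
  w3 (successors {w3, w7, w8}): φ is false.
  w4 (successors {w1, w4, w5}): φ is false.
  w5 (successors {w1, w2, w3, w5, w8}): φ is false.
  w6 (successors {w3, w6, w7}): φ is false.
  w7 (successors {w0, w1, w5, w6, w7, w8}): φ is false.
  w8 (successors {w2, w8}): φ is false.
For instance, at w2:
  At w2: \neg \Box (q \land (\Diamond s \lor q)) is true, so \neg \neg \Box (q \land (\Diamond s \lor q)) is false.
    At w2: \Box (q \land (\Diamond s \lor q)) is false, so \neg \Box (q \land (\Diamond s \lor q)) is true.
      At w2: \Box (q \land (\Diamond s \lor q)) requires q \land (\Diamond s \lor q) at every successor {w0, w1, w2, w4, w5}.
        q \land (\Diamond s \lor q) fails at w0, so \Box (q \land (\Diamond s \lor q)) is false at w2.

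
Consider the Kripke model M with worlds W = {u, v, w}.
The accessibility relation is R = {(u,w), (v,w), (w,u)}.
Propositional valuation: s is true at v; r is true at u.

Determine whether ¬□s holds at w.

Yes

At w: □s is false, so ¬□s is true.
  At w: □s requires s at every successor {u}.
    s fails at u, so □s is false at w.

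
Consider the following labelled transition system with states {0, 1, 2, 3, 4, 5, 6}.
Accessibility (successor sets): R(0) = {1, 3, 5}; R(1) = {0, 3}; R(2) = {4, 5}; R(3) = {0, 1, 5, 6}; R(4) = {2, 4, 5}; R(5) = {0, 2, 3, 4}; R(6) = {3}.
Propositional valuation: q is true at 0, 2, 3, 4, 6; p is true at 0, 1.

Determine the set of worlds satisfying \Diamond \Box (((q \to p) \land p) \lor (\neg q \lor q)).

Let φ = \Diamond \Box (((q \to p) \land p) \lor (\neg q \lor q)). Evaluate φ at each world:
  0 (successors {1, 3, 5}): φ is true.
  1 (successors {0, 3}): φ is true.
  2 (successors {4, 5}): φ is true.
  3 (successors {0, 1, 5, 6}): φ is true.
  4 (successors {2, 4, 5}): φ is true.
  5 (successors {0, 2, 3, 4}): φ is true.
  6 (successors {3}): φ is true.
For instance, at 6:
  At 6: \Diamond \Box (((q \to p) \land p) \lor (\neg q \lor q)) requires \Box (((q \to p) \land p) \lor (\neg q \lor q)) at some successor in {3}.
    \Box (((q \to p) \land p) \lor (\neg q \lor q)) holds at 3, so \Diamond \Box (((q \to p) \land p) \lor (\neg q \lor q)) is true at 6.
      At 3: \Box (((q \to p) \land p) \lor (\neg q \lor q)) requires ((q \to p) \land p) \lor (\neg q \lor q) at every successor {0, 1, 5, 6}.
        At 0: ((q \to p) \land p) \lor (\neg q \lor q) is true.
        At 1: ((q \to p) \land p) \lor (\neg q \lor q) is true.
        At 5: ((q \to p) \land p) \lor (\neg q \lor q) is true.
        At 6: ((q \to p) \land p) \lor (\neg q \lor q) is true.
      So \Box (((q \to p) \land p) \lor (\neg q \lor q)) is true at 3.
Satisfying worlds: {0, 1, 2, 3, 4, 5, 6}

0, 1, 2, 3, 4, 5, 6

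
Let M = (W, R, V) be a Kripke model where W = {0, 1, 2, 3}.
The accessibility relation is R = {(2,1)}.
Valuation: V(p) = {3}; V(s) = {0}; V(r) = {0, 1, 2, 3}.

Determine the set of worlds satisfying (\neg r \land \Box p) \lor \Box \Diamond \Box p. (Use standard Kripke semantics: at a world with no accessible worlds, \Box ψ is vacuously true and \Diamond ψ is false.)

0, 1, 3

Recall that \Box ψ holds at a world iff ψ holds at every accessible world, and \Diamond ψ holds iff ψ holds at some accessible world.
Let φ = (\neg r \land \Box p) \lor \Box \Diamond \Box p. Evaluate φ at each world:
  0 (successors ∅): φ is true.
  1 (successors ∅): φ is true.
  2 (successors {1}): φ is false.
  3 (successors ∅): φ is true.
For instance, at 2:
  At 2: \neg r \land \Box p is false, \Box \Diamond \Box p is false, so (\neg r \land \Box p) \lor \Box \Diamond \Box p is false.
    At 2: \neg r is false, \Box p is false, so \neg r \land \Box p is false.
      At 2: \Box p requires p at every successor {1}.
        p fails at 1, so \Box p is false at 2.
    At 2: \Box \Diamond \Box p requires \Diamond \Box p at every successor {1}.
      \Diamond \Box p fails at 1, so \Box \Diamond \Box p is false at 2.
Satisfying worlds: {0, 1, 3}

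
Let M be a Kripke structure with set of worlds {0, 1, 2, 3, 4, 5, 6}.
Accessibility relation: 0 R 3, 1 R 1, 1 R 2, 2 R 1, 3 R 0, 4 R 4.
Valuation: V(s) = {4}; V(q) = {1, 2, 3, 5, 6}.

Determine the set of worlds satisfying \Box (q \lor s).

0, 1, 2, 4, 5, 6

Recall that \Box ψ holds at a world iff ψ holds at every accessible world, and \Diamond ψ holds iff ψ holds at some accessible world.
Let φ = \Box (q \lor s). Evaluate φ at each world:
  0 (successors {3}): φ is true.
  1 (successors {1, 2}): φ is true.
  2 (successors {1}): φ is true.
  3 (successors {0}): φ is false.
  4 (successors {4}): φ is true.
  5 (successors ∅): φ is true.
  6 (successors ∅): φ is true.
For instance, at 4:
  At 4: \Box (q \lor s) requires q \lor s at every successor {4}.
    At 4: q \lor s is true.
  So \Box (q \lor s) is true at 4.
Satisfying worlds: {0, 1, 2, 4, 5, 6}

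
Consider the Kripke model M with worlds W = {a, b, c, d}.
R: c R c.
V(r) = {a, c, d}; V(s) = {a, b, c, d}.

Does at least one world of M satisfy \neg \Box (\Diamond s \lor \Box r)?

Let φ = \neg \Box (\Diamond s \lor \Box r). Evaluate φ at each world:
  a (successors ∅): φ is false.
  b (successors ∅): φ is false.
  c (successors {c}): φ is false.
  d (successors ∅): φ is false.
For instance, at c:
  At c: \Box (\Diamond s \lor \Box r) is true, so \neg \Box (\Diamond s \lor \Box r) is false.
    At c: \Box (\Diamond s \lor \Box r) requires \Diamond s \lor \Box r at every successor {c}.
      At c: \Diamond s \lor \Box r is true.
    So \Box (\Diamond s \lor \Box r) is true at c.

No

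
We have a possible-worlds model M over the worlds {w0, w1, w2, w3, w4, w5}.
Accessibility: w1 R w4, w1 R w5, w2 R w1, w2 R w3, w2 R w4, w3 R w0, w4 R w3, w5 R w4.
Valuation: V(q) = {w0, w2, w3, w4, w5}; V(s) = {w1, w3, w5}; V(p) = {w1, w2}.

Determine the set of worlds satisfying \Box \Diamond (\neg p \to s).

Let φ = \Box \Diamond (\neg p \to s). Evaluate φ at each world:
  w0 (successors ∅): φ is true.
  w1 (successors {w4, w5}): φ is false.
  w2 (successors {w1, w3, w4}): φ is false.
  w3 (successors {w0}): φ is false.
  w4 (successors {w3}): φ is false.
  w5 (successors {w4}): φ is true.
For instance, at w1:
  At w1: \Box \Diamond (\neg p \to s) requires \Diamond (\neg p \to s) at every successor {w4, w5}.
    \Diamond (\neg p \to s) fails at w5, so \Box \Diamond (\neg p \to s) is false at w1.
      At w5: \Diamond (\neg p \to s) requires \neg p \to s at some successor in {w4}.
        At w4: \neg p \to s is false.
      So \Diamond (\neg p \to s) is false at w5.
Satisfying worlds: {w0, w5}

w0, w5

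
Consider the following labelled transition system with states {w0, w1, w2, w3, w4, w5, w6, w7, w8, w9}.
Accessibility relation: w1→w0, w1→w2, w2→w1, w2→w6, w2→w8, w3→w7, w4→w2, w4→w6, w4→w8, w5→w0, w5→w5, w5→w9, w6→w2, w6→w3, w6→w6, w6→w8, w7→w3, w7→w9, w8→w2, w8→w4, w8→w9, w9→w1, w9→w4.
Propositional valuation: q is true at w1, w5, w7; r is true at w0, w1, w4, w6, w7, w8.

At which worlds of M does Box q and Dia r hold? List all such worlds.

w3

Let φ = Box q and Dia r. Evaluate φ at each world:
  w0 (successors ∅): φ is false.
  w1 (successors {w0, w2}): φ is false.
  w2 (successors {w1, w6, w8}): φ is false.
  w3 (successors {w7}): φ is true.
  w4 (successors {w2, w6, w8}): φ is false.
  w5 (successors {w0, w5, w9}): φ is false.
  w6 (successors {w2, w3, w6, w8}): φ is false.
  w7 (successors {w3, w9}): φ is false.
  w8 (successors {w2, w4, w9}): φ is false.
  w9 (successors {w1, w4}): φ is false.
For instance, at w9:
  At w9: Box q is false, Dia r is true, so Box q and Dia r is false.
    At w9: Box q requires q at every successor {w1, w4}.
      q fails at w4, so Box q is false at w9.
    At w9: Dia r requires r at some successor in {w1, w4}.
      r holds at w1, so Dia r is true at w9.
Satisfying worlds: {w3}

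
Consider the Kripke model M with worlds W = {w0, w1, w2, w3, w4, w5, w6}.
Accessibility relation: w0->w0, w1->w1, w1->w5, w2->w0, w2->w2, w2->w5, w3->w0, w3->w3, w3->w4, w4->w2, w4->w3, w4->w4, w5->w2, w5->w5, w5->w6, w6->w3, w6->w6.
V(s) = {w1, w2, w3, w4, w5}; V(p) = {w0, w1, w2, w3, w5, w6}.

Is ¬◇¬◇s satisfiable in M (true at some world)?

Yes

Recall that ◇ψ holds at a world iff ψ holds at some accessible world.
Let φ = ¬◇¬◇s. Evaluate φ at each world:
  w0 (successors {w0}): φ is false.
  w1 (successors {w1, w5}): φ is true.
  w2 (successors {w0, w2, w5}): φ is false.
  w3 (successors {w0, w3, w4}): φ is false.
  w4 (successors {w2, w3, w4}): φ is true.
  w5 (successors {w2, w5, w6}): φ is true.
  w6 (successors {w3, w6}): φ is true.
Detail at w1 (witness):
  At w1: ◇¬◇s is false, so ¬◇¬◇s is true.
    At w1: ◇¬◇s requires ¬◇s at some successor in {w1, w5}.
      At w1: ¬◇s is false.
      At w5: ¬◇s is false.
    So ◇¬◇s is false at w1.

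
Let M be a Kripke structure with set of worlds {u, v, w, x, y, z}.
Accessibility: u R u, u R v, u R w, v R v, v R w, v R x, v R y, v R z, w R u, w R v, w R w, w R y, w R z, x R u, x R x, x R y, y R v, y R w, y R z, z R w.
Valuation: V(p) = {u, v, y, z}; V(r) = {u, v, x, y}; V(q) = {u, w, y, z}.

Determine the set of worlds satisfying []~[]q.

Recall that []ψ holds at a world iff ψ holds at every accessible world, and <>ψ holds iff ψ holds at some accessible world.
Let φ = []~[]q. Evaluate φ at each world:
  u (successors {u, v, w}): φ is true.
  v (successors {v, w, x, y, z}): φ is false.
  w (successors {u, v, w, y, z}): φ is false.
  x (successors {u, x, y}): φ is true.
  y (successors {v, w, z}): φ is false.
  z (successors {w}): φ is true.
For instance, at v:
  At v: []~[]q requires ~[]q at every successor {v, w, x, y, z}.
    ~[]q fails at z, so []~[]q is false at v.
      At z: []q is true, so ~[]q is false.
Satisfying worlds: {u, x, z}

u, x, z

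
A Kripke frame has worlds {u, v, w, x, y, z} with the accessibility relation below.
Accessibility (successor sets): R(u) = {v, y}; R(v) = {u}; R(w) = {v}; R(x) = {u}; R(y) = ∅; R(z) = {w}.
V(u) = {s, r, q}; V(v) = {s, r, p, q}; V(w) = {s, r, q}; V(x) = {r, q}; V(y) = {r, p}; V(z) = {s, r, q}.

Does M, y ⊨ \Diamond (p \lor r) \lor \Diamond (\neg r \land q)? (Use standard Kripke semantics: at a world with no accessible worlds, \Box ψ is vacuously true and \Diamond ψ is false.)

At y: \Diamond (p \lor r) is false, \Diamond (\neg r \land q) is false, so \Diamond (p \lor r) \lor \Diamond (\neg r \land q) is false.
  At y: no accessible worlds, so \Diamond (p \lor r) is false.
  At y: no accessible worlds, so \Diamond (\neg r \land q) is false.

No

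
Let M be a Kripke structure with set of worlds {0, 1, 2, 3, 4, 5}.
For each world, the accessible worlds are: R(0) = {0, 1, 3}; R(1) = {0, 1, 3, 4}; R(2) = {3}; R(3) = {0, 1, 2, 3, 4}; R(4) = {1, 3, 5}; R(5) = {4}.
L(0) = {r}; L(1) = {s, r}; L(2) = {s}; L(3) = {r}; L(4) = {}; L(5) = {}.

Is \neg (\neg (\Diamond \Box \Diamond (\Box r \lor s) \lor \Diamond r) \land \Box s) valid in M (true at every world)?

Let φ = \neg (\neg (\Diamond \Box \Diamond (\Box r \lor s) \lor \Diamond r) \land \Box s). Evaluate φ at each world:
  0 (successors {0, 1, 3}): φ is true.
  1 (successors {0, 1, 3, 4}): φ is true.
  2 (successors {3}): φ is true.
  3 (successors {0, 1, 2, 3, 4}): φ is true.
  4 (successors {1, 3, 5}): φ is true.
  5 (successors {4}): φ is true.
For instance, at 1:
  At 1: \neg (\Diamond \Box \Diamond (\Box r \lor s) \lor \Diamond r) \land \Box s is false, so \neg (\neg (\Diamond \Box \Diamond (\Box r \lor s) \lor \Diamond r) \land \Box s) is true.
    At 1: \neg (\Diamond \Box \Diamond (\Box r \lor s) \lor \Diamond r) is false, \Box s is false, so \neg (\Diamond \Box \Diamond (\Box r \lor s) \lor \Diamond r) \land \Box s is false.
      At 1: \Diamond \Box \Diamond (\Box r \lor s) \lor \Diamond r is true, so \neg (\Diamond \Box \Diamond (\Box r \lor s) \lor \Diamond r) is false.
      At 1: \Box s requires s at every successor {0, 1, 3, 4}.
        s fails at 0, so \Box s is false at 1.

Yes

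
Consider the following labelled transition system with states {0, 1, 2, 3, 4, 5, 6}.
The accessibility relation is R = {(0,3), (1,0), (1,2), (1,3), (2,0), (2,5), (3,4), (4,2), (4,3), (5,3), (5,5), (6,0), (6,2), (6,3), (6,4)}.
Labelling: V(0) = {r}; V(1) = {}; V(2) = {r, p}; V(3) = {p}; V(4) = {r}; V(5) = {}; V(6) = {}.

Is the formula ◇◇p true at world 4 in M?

At 4: ◇◇p requires ◇p at some successor in {2, 3}.
  At 2: ◇p is false.
  At 3: ◇p is false.
So ◇◇p is false at 4.

No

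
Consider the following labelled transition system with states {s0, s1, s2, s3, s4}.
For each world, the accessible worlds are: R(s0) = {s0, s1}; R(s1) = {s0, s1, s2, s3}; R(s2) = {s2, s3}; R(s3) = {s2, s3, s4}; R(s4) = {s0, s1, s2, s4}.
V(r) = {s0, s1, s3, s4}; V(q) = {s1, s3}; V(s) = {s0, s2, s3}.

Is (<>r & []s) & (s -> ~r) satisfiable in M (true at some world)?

Yes

Let φ = (<>r & []s) & (s -> ~r). Evaluate φ at each world:
  s0 (successors {s0, s1}): φ is false.
  s1 (successors {s0, s1, s2, s3}): φ is false.
  s2 (successors {s2, s3}): φ is true.
  s3 (successors {s2, s3, s4}): φ is false.
  s4 (successors {s0, s1, s2, s4}): φ is false.
Detail at s2 (witness):
  At s2: <>r & []s is true, s -> ~r is true, so (<>r & []s) & (s -> ~r) is true.
    At s2: <>r is true, []s is true, so <>r & []s is true.
      At s2: <>r requires r at some successor in {s2, s3}.
        r holds at s3, so <>r is true at s2.
      At s2: []s requires s at every successor {s2, s3}.
        At s2: s is true.
        At s3: s is true.
      So []s is true at s2.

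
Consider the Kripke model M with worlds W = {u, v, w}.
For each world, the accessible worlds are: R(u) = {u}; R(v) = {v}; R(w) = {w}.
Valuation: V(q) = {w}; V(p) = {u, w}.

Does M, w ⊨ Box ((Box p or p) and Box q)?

Yes

Recall that Box ψ holds at a world iff ψ holds at every accessible world, and Dia ψ holds iff ψ holds at some accessible world.
At w: Box ((Box p or p) and Box q) requires (Box p or p) and Box q at every successor {w}.
    At w: Box p or p is true, Box q is true, so (Box p or p) and Box q is true.
      At w: Box p is true, p is true, so Box p or p is true.
      At w: Box q requires q at every successor {w}.
        At w: q is true.
      So Box q is true at w.
So Box ((Box p or p) and Box q) is true at w.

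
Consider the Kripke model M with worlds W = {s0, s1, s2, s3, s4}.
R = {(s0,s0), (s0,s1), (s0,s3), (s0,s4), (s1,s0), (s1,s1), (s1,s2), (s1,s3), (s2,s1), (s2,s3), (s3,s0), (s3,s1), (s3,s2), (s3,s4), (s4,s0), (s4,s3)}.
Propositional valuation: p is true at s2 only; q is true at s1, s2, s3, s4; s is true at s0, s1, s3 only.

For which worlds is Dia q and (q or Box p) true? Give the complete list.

Recall that Box ψ holds at a world iff ψ holds at every accessible world, and Dia ψ holds iff ψ holds at some accessible world.
Let φ = Dia q and (q or Box p). Evaluate φ at each world:
  s0 (successors {s0, s1, s3, s4}): φ is false.
  s1 (successors {s0, s1, s2, s3}): φ is true.
  s2 (successors {s1, s3}): φ is true.
  s3 (successors {s0, s1, s2, s4}): φ is true.
  s4 (successors {s0, s3}): φ is true.
For instance, at s4:
  At s4: Dia q is true, q or Box p is true, so Dia q and (q or Box p) is true.
    At s4: Dia q requires q at some successor in {s0, s3}.
      q holds at s3, so Dia q is true at s4.
    At s4: q is true, Box p is false, so q or Box p is true.
      At s4: Box p requires p at every successor {s0, s3}.
        p fails at s0, so Box p is false at s4.
Satisfying worlds: {s1, s2, s3, s4}

s1, s2, s3, s4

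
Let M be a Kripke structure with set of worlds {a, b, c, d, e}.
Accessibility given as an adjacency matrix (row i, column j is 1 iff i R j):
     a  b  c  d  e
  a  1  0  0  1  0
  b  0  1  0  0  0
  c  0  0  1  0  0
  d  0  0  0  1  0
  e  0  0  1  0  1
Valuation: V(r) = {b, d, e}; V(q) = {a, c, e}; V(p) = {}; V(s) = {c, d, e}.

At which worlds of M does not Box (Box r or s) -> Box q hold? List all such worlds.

Recall that Box ψ holds at a world iff ψ holds at every accessible world, and Dia ψ holds iff ψ holds at some accessible world.
Let φ = not Box (Box r or s) -> Box q. Evaluate φ at each world:
  a (successors {a, d}): φ is false.
  b (successors {b}): φ is true.
  c (successors {c}): φ is true.
  d (successors {d}): φ is true.
  e (successors {c, e}): φ is true.
For instance, at e:
  At e: not Box (Box r or s) is false, Box q is true, so not Box (Box r or s) -> Box q is true.
    At e: Box (Box r or s) is true, so not Box (Box r or s) is false.
      At e: Box (Box r or s) requires Box r or s at every successor {c, e}.
        At c: Box r or s is true.
        At e: Box r or s is true.
      So Box (Box r or s) is true at e.
    At e: Box q requires q at every successor {c, e}.
      At c: q is true.
      At e: q is true.
    So Box q is true at e.
Satisfying worlds: {b, c, d, e}

b, c, d, e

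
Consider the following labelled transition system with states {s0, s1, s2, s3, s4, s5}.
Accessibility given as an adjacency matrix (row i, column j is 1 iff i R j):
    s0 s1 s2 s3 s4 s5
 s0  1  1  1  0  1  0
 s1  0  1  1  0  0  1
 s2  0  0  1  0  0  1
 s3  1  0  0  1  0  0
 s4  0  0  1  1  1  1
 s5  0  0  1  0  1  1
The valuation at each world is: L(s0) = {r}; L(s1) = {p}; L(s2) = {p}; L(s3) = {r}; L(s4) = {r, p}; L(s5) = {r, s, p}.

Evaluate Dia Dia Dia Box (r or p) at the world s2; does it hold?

Yes

At s2: Dia Dia Dia Box (r or p) requires Dia Dia Box (r or p) at some successor in {s2, s5}.
  Dia Dia Box (r or p) holds at s2, so Dia Dia Dia Box (r or p) is true at s2.
    At s2: Dia Dia Box (r or p) requires Dia Box (r or p) at some successor in {s2, s5}.
      Dia Box (r or p) holds at s2, so Dia Dia Box (r or p) is true at s2.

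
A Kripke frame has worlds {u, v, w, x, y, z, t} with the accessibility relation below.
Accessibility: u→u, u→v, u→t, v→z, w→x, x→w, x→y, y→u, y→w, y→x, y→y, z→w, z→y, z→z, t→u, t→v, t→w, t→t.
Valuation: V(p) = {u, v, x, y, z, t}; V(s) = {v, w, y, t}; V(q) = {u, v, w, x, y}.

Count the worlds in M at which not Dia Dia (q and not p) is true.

0

Let φ = not Dia Dia (q and not p). Evaluate φ at each world:
  u (successors {u, v, t}): φ is false.
  v (successors {z}): φ is false.
  w (successors {x}): φ is false.
  x (successors {w, y}): φ is false.
  y (successors {u, w, x, y}): φ is false.
  z (successors {w, y, z}): φ is false.
  t (successors {u, v, w, t}): φ is false.
For instance, at w:
  At w: Dia Dia (q and not p) is true, so not Dia Dia (q and not p) is false.
    At w: Dia Dia (q and not p) requires Dia (q and not p) at some successor in {x}.
      Dia (q and not p) holds at x, so Dia Dia (q and not p) is true at w.
Satisfying worlds: none.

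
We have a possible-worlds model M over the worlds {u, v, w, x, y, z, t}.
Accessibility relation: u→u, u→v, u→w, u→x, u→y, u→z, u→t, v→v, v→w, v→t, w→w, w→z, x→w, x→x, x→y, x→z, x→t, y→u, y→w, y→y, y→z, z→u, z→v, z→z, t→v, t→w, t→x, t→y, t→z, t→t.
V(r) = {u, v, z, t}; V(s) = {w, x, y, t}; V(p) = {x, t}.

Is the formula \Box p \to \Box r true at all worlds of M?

Let φ = \Box p \to \Box r. Evaluate φ at each world:
  u (successors {u, v, w, x, y, z, t}): φ is true.
  v (successors {v, w, t}): φ is true.
  w (successors {w, z}): φ is true.
  x (successors {w, x, y, z, t}): φ is true.
  y (successors {u, w, y, z}): φ is true.
  z (successors {u, v, z}): φ is true.
  t (successors {v, w, x, y, z, t}): φ is true.
For instance, at v:
  At v: \Box p is false, \Box r is false, so \Box p \to \Box r is true.
    At v: \Box p requires p at every successor {v, w, t}.
      p fails at v, so \Box p is false at v.
    At v: \Box r requires r at every successor {v, w, t}.
      r fails at w, so \Box r is false at v.

Yes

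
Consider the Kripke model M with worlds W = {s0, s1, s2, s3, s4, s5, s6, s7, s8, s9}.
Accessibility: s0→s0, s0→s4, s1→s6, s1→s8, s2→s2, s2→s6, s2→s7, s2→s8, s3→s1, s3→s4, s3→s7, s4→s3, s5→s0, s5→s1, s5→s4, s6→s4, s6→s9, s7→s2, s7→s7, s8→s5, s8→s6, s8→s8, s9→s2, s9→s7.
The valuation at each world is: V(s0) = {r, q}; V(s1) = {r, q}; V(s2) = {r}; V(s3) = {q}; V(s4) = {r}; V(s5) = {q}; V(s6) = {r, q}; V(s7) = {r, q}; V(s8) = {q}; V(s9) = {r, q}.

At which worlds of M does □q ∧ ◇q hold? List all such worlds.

s1, s4, s8

Let φ = □q ∧ ◇q. Evaluate φ at each world:
  s0 (successors {s0, s4}): φ is false.
  s1 (successors {s6, s8}): φ is true.
  s2 (successors {s2, s6, s7, s8}): φ is false.
  s3 (successors {s1, s4, s7}): φ is false.
  s4 (successors {s3}): φ is true.
  s5 (successors {s0, s1, s4}): φ is false.
  s6 (successors {s4, s9}): φ is false.
  s7 (successors {s2, s7}): φ is false.
  s8 (successors {s5, s6, s8}): φ is true.
  s9 (successors {s2, s7}): φ is false.
For instance, at s8:
  At s8: □q is true, ◇q is true, so □q ∧ ◇q is true.
    At s8: □q requires q at every successor {s5, s6, s8}.
      At s5: q is true.
      At s6: q is true.
      At s8: q is true.
    So □q is true at s8.
    At s8: ◇q requires q at some successor in {s5, s6, s8}.
      q holds at s5, so ◇q is true at s8.
Satisfying worlds: {s1, s4, s8}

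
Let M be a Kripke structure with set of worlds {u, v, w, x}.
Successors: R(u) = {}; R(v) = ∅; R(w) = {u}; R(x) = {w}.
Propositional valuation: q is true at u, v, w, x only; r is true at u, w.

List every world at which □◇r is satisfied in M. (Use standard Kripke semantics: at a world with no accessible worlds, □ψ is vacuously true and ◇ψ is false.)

Let φ = □◇r. Evaluate φ at each world:
  u (successors ∅): φ is true.
  v (successors ∅): φ is true.
  w (successors {u}): φ is false.
  x (successors {w}): φ is true.
For instance, at w:
  At w: □◇r requires ◇r at every successor {u}.
    ◇r fails at u, so □◇r is false at w.
      At u: no accessible worlds, so ◇r is false.
Satisfying worlds: {u, v, x}

u, v, x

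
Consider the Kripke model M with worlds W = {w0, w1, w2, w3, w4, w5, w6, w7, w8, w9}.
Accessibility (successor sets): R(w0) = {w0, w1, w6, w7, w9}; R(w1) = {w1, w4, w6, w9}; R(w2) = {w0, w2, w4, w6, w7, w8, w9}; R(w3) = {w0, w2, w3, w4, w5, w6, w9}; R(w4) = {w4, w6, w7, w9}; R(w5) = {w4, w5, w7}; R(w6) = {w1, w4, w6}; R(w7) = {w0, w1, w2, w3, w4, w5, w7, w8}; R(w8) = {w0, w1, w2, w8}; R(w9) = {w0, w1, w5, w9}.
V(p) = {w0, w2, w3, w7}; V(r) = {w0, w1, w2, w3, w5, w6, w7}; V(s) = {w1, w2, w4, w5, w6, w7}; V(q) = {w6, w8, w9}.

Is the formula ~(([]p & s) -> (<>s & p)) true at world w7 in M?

Recall that []ψ holds at a world iff ψ holds at every accessible world, and <>ψ holds iff ψ holds at some accessible world.
At w7: ([]p & s) -> (<>s & p) is true, so ~(([]p & s) -> (<>s & p)) is false.
  At w7: []p & s is false, <>s & p is true, so ([]p & s) -> (<>s & p) is true.
    At w7: []p is false, s is true, so []p & s is false.
      At w7: []p requires p at every successor {w0, w1, w2, w3, w4, w5, w7, w8}.
        p fails at w1, so []p is false at w7.
    At w7: <>s is true, p is true, so <>s & p is true.
      At w7: <>s requires s at some successor in {w0, w1, w2, w3, w4, w5, w7, w8}.
        s holds at w1, so <>s is true at w7.

No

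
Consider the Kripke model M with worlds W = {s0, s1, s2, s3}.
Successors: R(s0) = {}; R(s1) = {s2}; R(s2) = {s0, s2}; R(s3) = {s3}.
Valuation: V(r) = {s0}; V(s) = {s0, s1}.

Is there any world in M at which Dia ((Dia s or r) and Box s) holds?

Recall that Box ψ holds at a world iff ψ holds at every accessible world, and Dia ψ holds iff ψ holds at some accessible world.
Let φ = Dia ((Dia s or r) and Box s). Evaluate φ at each world:
  s0 (successors ∅): φ is false.
  s1 (successors {s2}): φ is false.
  s2 (successors {s0, s2}): φ is true.
  s3 (successors {s3}): φ is false.
Detail at s2 (witness):
  At s2: Dia ((Dia s or r) and Box s) requires (Dia s or r) and Box s at some successor in {s0, s2}.
    (Dia s or r) and Box s holds at s0, so Dia ((Dia s or r) and Box s) is true at s2.
      At s0: Dia s or r is true, Box s is true, so (Dia s or r) and Box s is true.

Yes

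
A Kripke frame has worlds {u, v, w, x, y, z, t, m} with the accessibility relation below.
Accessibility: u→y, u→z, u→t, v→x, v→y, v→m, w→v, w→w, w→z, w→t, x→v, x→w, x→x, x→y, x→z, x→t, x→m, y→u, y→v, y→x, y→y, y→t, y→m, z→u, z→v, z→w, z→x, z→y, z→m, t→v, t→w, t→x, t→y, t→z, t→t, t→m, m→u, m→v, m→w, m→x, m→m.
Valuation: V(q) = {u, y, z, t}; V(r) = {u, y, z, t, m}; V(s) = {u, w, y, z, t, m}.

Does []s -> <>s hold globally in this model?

Yes

Let φ = []s -> <>s. Evaluate φ at each world:
  u (successors {y, z, t}): φ is true.
  v (successors {x, y, m}): φ is true.
  w (successors {v, w, z, t}): φ is true.
  x (successors {v, w, x, y, z, t, m}): φ is true.
  y (successors {u, v, x, y, t, m}): φ is true.
  z (successors {u, v, w, x, y, m}): φ is true.
  t (successors {v, w, x, y, z, t, m}): φ is true.
  m (successors {u, v, w, x, m}): φ is true.
For instance, at x:
  At x: []s is false, <>s is true, so []s -> <>s is true.
    At x: []s requires s at every successor {v, w, x, y, z, t, m}.
      s fails at v, so []s is false at x.
    At x: <>s requires s at some successor in {v, w, x, y, z, t, m}.
      s holds at w, so <>s is true at x.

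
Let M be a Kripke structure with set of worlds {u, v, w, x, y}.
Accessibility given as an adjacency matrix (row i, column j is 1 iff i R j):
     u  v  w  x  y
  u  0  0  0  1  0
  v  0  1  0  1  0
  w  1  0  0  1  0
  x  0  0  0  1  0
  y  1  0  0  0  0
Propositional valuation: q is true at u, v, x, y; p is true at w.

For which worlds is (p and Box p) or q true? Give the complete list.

u, v, x, y

Recall that Box ψ holds at a world iff ψ holds at every accessible world, and Dia ψ holds iff ψ holds at some accessible world.
Let φ = (p and Box p) or q. Evaluate φ at each world:
  u (successors {x}): φ is true.
  v (successors {v, x}): φ is true.
  w (successors {u, x}): φ is false.
  x (successors {x}): φ is true.
  y (successors {u}): φ is true.
For instance, at x:
  At x: p and Box p is false, q is true, so (p and Box p) or q is true.
    At x: p is false, Box p is false, so p and Box p is false.
      At x: Box p requires p at every successor {x}.
        p fails at x, so Box p is false at x.
Satisfying worlds: {u, v, x, y}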